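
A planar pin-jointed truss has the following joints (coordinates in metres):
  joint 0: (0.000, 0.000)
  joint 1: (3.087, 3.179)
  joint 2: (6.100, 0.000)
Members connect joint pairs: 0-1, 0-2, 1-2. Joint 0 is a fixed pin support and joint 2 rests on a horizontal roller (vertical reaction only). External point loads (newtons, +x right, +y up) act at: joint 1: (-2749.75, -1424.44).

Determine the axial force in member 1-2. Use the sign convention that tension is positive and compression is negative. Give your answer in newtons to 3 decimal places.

N=3 nodes, M=3 members, R=3 reactions → 2N=6, M+R=6
member 0 (0-1): L=4.4312, (cx,cy)=(0.6966,0.7174)
member 1 (0-2): L=6.1000, (cx,cy)=(1.0000,0.0000)
member 2 (1-2): L=4.3800, (cx,cy)=(0.6879,-0.7258)
solve A·x = −loads:
  F[0-1] = -2978.2146 N (compression)
  F[0-2] = -674.9778 N (compression)
  F[1-2] = +981.2108 N (tension)
  Rx@0 = +2749.7500 N
  Ry@0 = +2136.6054 N
  Ry@2 = -712.1654 N

981.211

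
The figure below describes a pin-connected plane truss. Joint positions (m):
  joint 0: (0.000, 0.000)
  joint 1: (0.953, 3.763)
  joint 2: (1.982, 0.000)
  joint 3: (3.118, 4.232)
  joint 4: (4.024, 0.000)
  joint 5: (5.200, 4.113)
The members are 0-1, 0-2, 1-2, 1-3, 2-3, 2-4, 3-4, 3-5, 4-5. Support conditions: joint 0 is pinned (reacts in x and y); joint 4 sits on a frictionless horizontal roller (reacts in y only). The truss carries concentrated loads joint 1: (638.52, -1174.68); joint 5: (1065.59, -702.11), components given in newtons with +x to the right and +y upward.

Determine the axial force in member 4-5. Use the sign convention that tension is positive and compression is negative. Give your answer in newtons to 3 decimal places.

-656.176

N=6 nodes, M=9 members, R=3 reactions → 2N=12, M+R=12
member 0 (0-1): L=3.8818, (cx,cy)=(0.2455,0.9694)
member 1 (0-2): L=1.9820, (cx,cy)=(1.0000,0.0000)
member 2 (1-2): L=3.9012, (cx,cy)=(0.2638,-0.9646)
member 3 (1-3): L=2.2152, (cx,cy)=(0.9773,0.2117)
member 4 (2-3): L=4.3818, (cx,cy)=(0.2593,0.9658)
member 5 (2-4): L=2.0420, (cx,cy)=(1.0000,0.0000)
member 6 (3-4): L=4.3279, (cx,cy)=(0.2093,-0.9778)
member 7 (3-5): L=2.0854, (cx,cy)=(0.9984,-0.0571)
member 8 (4-5): L=4.2778, (cx,cy)=(0.2749,0.9615)
solve A·x = −loads:
  F[0-1] = +1026.3826 N (tension)
  F[0-2] = +1452.1284 N (tension)
  F[1-2] = -2205.4702 N (compression)
  F[1-3] = +199.7217 N (tension)
  F[2-3] = +2202.6768 N (tension)
  F[2-4] = +299.3448 N (tension)
  F[3-4] = -2291.6423 N (compression)
  F[3-5] = +1248.0105 N (tension)
  F[4-5] = -656.1760 N (compression)
  Rx@0 = -1704.1100 N
  Ry@0 = -994.9706 N
  Ry@4 = +2871.7606 N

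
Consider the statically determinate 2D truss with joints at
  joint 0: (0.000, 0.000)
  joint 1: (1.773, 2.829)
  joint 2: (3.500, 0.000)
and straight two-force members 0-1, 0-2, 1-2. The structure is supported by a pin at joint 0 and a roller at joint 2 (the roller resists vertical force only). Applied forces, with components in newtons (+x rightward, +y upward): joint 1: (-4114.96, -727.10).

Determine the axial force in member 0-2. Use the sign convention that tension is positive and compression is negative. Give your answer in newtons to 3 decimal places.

N=3 nodes, M=3 members, R=3 reactions → 2N=6, M+R=6
member 0 (0-1): L=3.3387, (cx,cy)=(0.5310,0.8473)
member 1 (0-2): L=3.5000, (cx,cy)=(1.0000,0.0000)
member 2 (1-2): L=3.3145, (cx,cy)=(0.5210,-0.8535)
solve A·x = −loads:
  F[0-1] = -4348.7021 N (compression)
  F[0-2] = -1805.5881 N (compression)
  F[1-2] = +3465.3061 N (tension)
  Rx@0 = +4114.9600 N
  Ry@0 = +3684.8353 N
  Ry@2 = -2957.7353 N

-1805.588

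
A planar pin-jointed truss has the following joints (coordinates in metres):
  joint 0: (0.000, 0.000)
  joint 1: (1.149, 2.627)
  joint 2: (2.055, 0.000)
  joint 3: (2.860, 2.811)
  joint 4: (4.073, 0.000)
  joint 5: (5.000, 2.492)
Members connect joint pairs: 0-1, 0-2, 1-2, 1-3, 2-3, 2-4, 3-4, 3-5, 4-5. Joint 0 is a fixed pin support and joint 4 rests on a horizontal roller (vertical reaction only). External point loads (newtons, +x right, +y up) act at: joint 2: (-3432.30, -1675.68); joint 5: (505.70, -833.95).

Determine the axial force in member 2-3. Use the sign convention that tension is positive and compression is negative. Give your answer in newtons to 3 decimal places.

N=6 nodes, M=9 members, R=3 reactions → 2N=12, M+R=12
member 0 (0-1): L=2.8673, (cx,cy)=(0.4007,0.9162)
member 1 (0-2): L=2.0550, (cx,cy)=(1.0000,0.0000)
member 2 (1-2): L=2.7788, (cx,cy)=(0.3260,-0.9454)
member 3 (1-3): L=1.7209, (cx,cy)=(0.9943,0.1069)
member 4 (2-3): L=2.9240, (cx,cy)=(0.2753,0.9614)
member 5 (2-4): L=2.0180, (cx,cy)=(1.0000,0.0000)
member 6 (3-4): L=3.0616, (cx,cy)=(0.3962,-0.9182)
member 7 (3-5): L=2.1636, (cx,cy)=(0.9891,-0.1474)
member 8 (4-5): L=2.6588, (cx,cy)=(0.3486,0.9373)
solve A·x = −loads:
  F[0-1] = -361.2982 N (compression)
  F[0-2] = -2781.8179 N (compression)
  F[1-2] = +321.7507 N (tension)
  F[1-3] = -251.1237 N (compression)
  F[2-3] = +1426.6416 N (tension)
  F[2-4] = +362.6178 N (tension)
  F[3-4] = -1590.0188 N (compression)
  F[3-5] = +781.5964 N (tension)
  F[4-5] = -766.8303 N (compression)
  Rx@0 = +2926.6000 N
  Ry@0 = +331.0204 N
  Ry@4 = +2178.6096 N

1426.642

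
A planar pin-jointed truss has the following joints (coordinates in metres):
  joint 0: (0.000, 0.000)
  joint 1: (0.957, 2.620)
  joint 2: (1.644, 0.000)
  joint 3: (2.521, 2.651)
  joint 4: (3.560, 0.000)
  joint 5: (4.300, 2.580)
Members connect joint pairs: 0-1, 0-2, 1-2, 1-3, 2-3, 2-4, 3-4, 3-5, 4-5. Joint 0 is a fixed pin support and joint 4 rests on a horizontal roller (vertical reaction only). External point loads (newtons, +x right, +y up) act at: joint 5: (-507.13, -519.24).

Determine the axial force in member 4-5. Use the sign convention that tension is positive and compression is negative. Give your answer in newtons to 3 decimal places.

N=6 nodes, M=9 members, R=3 reactions → 2N=12, M+R=12
member 0 (0-1): L=2.7893, (cx,cy)=(0.3431,0.9393)
member 1 (0-2): L=1.6440, (cx,cy)=(1.0000,0.0000)
member 2 (1-2): L=2.7086, (cx,cy)=(0.2536,-0.9673)
member 3 (1-3): L=1.5643, (cx,cy)=(0.9998,0.0198)
member 4 (2-3): L=2.7923, (cx,cy)=(0.3141,0.9494)
member 5 (2-4): L=1.9160, (cx,cy)=(1.0000,0.0000)
member 6 (3-4): L=2.8473, (cx,cy)=(0.3649,-0.9310)
member 7 (3-5): L=1.7804, (cx,cy)=(0.9992,-0.0399)
member 8 (4-5): L=2.6840, (cx,cy)=(0.2757,0.9612)
solve A·x = −loads:
  F[0-1] = -276.3704 N (compression)
  F[0-2] = -412.3085 N (compression)
  F[1-2] = +265.0504 N (tension)
  F[1-3] = -162.0804 N (compression)
  F[2-3] = -270.0481 N (compression)
  F[2-4] = -260.2652 N (compression)
  F[3-4] = +294.0016 N (tension)
  F[3-5] = -354.4287 N (compression)
  F[4-5] = -554.8799 N (compression)
  Rx@0 = +507.1300 N
  Ry@0 = +259.5949 N
  Ry@4 = +259.6451 N

-554.880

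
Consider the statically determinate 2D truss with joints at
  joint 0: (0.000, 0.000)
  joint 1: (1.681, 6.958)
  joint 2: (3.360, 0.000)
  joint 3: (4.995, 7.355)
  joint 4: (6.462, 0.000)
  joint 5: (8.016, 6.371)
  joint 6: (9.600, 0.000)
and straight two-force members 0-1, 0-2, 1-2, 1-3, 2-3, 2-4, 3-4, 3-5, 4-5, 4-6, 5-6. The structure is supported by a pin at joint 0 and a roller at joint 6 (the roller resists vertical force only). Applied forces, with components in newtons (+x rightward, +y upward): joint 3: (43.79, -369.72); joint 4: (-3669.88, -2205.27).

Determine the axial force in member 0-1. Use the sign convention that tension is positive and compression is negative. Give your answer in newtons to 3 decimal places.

-889.524

N=7 nodes, M=11 members, R=3 reactions → 2N=14, M+R=14
member 0 (0-1): L=7.1582, (cx,cy)=(0.2348,0.9720)
member 1 (0-2): L=3.3600, (cx,cy)=(1.0000,0.0000)
member 2 (1-2): L=7.1577, (cx,cy)=(0.2346,-0.9721)
member 3 (1-3): L=3.3377, (cx,cy)=(0.9929,0.1189)
member 4 (2-3): L=7.5345, (cx,cy)=(0.2170,0.9762)
member 5 (2-4): L=3.1020, (cx,cy)=(1.0000,0.0000)
member 6 (3-4): L=7.4999, (cx,cy)=(0.1956,-0.9807)
member 7 (3-5): L=3.1772, (cx,cy)=(0.9508,-0.3097)
member 8 (4-5): L=6.5578, (cx,cy)=(0.2370,0.9715)
member 9 (4-6): L=3.1380, (cx,cy)=(1.0000,0.0000)
member 10 (5-6): L=6.5650, (cx,cy)=(0.2413,-0.9705)
solve A·x = −loads:
  F[0-1] = -889.5238 N (compression)
  F[0-2] = -3417.1976 N (compression)
  F[1-2] = +839.4567 N (tension)
  F[1-3] = -408.7071 N (compression)
  F[2-3] = -835.9543 N (compression)
  F[2-4] = -3038.8816 N (compression)
  F[3-4] = +763.8810 N (tension)
  F[3-5] = -820.7712 N (compression)
  F[4-5] = +1498.8362 N (tension)
  F[4-6] = +425.2365 N (tension)
  F[5-6] = -1762.4118 N (compression)
  Rx@0 = +3626.0900 N
  Ry@0 = +864.6482 N
  Ry@6 = +1710.3418 N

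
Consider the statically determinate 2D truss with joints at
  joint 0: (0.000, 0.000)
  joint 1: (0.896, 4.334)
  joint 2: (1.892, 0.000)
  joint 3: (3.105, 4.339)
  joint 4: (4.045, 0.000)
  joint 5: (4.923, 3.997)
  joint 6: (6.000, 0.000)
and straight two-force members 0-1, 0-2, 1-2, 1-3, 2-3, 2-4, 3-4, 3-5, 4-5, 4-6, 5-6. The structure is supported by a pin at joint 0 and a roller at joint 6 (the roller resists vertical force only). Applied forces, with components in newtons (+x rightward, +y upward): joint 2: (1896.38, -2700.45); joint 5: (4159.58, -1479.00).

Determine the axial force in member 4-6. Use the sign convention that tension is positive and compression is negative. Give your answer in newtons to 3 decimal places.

N=7 nodes, M=11 members, R=3 reactions → 2N=14, M+R=14
member 0 (0-1): L=4.4256, (cx,cy)=(0.2025,0.9793)
member 1 (0-2): L=1.8920, (cx,cy)=(1.0000,0.0000)
member 2 (1-2): L=4.4470, (cx,cy)=(0.2240,-0.9746)
member 3 (1-3): L=2.2090, (cx,cy)=(1.0000,0.0023)
member 4 (2-3): L=4.5054, (cx,cy)=(0.2692,0.9631)
member 5 (2-4): L=2.1530, (cx,cy)=(1.0000,0.0000)
member 6 (3-4): L=4.4397, (cx,cy)=(0.2117,-0.9773)
member 7 (3-5): L=1.8499, (cx,cy)=(0.9828,-0.1849)
member 8 (4-5): L=4.0923, (cx,cy)=(0.2145,0.9767)
member 9 (4-6): L=1.9550, (cx,cy)=(1.0000,0.0000)
member 10 (5-6): L=4.1396, (cx,cy)=(0.2602,-0.9656)
solve A·x = −loads:
  F[0-1] = +670.4695 N (tension)
  F[0-2] = +5920.2193 N (tension)
  F[1-2] = -673.0346 N (compression)
  F[1-3] = +286.4827 N (tension)
  F[2-3] = +3485.0743 N (tension)
  F[2-4] = +2934.7950 N (tension)
  F[3-4] = -3826.6088 N (compression)
  F[3-5] = +2070.6809 N (tension)
  F[4-5] = +3829.0200 N (tension)
  F[4-6] = +1303.0797 N (tension)
  F[5-6] = -5008.5178 N (compression)
  Rx@0 = -6055.9600 N
  Ry@0 = -656.5849 N
  Ry@6 = +4836.0349 N

1303.080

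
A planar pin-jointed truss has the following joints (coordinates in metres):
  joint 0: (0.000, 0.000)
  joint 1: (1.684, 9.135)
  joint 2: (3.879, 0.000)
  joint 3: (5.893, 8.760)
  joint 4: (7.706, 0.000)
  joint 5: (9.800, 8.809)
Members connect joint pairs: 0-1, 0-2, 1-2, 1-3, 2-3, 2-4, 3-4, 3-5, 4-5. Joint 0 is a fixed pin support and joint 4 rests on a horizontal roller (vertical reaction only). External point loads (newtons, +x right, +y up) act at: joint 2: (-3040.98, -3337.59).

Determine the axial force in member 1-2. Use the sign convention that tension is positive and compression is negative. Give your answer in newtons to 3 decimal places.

N=6 nodes, M=9 members, R=3 reactions → 2N=12, M+R=12
member 0 (0-1): L=9.2889, (cx,cy)=(0.1813,0.9834)
member 1 (0-2): L=3.8790, (cx,cy)=(1.0000,0.0000)
member 2 (1-2): L=9.3950, (cx,cy)=(0.2336,-0.9723)
member 3 (1-3): L=4.2257, (cx,cy)=(0.9961,-0.0887)
member 4 (2-3): L=8.9885, (cx,cy)=(0.2241,0.9746)
member 5 (2-4): L=3.8270, (cx,cy)=(1.0000,0.0000)
member 6 (3-4): L=8.9456, (cx,cy)=(0.2027,-0.9792)
member 7 (3-5): L=3.9073, (cx,cy)=(0.9999,0.0125)
member 8 (4-5): L=9.0545, (cx,cy)=(0.2313,0.9729)
solve A·x = −loads:
  F[0-1] = -1685.4630 N (compression)
  F[0-2] = -2735.4204 N (compression)
  F[1-2] = +1770.6170 N (tension)
  F[1-3] = -722.0860 N (compression)
  F[2-3] = +1658.1344 N (tension)
  F[2-4] = +347.7102 N (tension)
  F[3-4] = -1715.6604 N (compression)
  F[3-5] = +0.0000 N (tension)
  F[4-5] = -0.0000 N (compression)
  Rx@0 = +3040.9800 N
  Ry@0 = +1657.5340 N
  Ry@4 = +1680.0560 N

1770.617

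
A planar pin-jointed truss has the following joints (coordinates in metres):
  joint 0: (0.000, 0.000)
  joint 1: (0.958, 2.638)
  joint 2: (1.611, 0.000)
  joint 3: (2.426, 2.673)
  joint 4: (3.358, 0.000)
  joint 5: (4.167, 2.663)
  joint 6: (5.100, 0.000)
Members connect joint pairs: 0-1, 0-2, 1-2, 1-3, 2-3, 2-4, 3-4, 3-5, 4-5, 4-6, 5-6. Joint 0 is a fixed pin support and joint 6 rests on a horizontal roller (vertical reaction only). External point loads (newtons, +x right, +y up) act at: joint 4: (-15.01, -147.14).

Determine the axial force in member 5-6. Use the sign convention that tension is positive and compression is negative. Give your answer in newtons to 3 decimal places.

-102.656

N=7 nodes, M=11 members, R=3 reactions → 2N=14, M+R=14
member 0 (0-1): L=2.8066, (cx,cy)=(0.3413,0.9399)
member 1 (0-2): L=1.6110, (cx,cy)=(1.0000,0.0000)
member 2 (1-2): L=2.7176, (cx,cy)=(0.2403,-0.9707)
member 3 (1-3): L=1.4684, (cx,cy)=(0.9997,0.0238)
member 4 (2-3): L=2.7945, (cx,cy)=(0.2916,0.9565)
member 5 (2-4): L=1.7470, (cx,cy)=(1.0000,0.0000)
member 6 (3-4): L=2.8308, (cx,cy)=(0.3292,-0.9442)
member 7 (3-5): L=1.7410, (cx,cy)=(1.0000,-0.0057)
member 8 (4-5): L=2.7832, (cx,cy)=(0.2907,0.9568)
member 9 (4-6): L=1.7420, (cx,cy)=(1.0000,0.0000)
member 10 (5-6): L=2.8217, (cx,cy)=(0.3307,-0.9438)
solve A·x = −loads:
  F[0-1] = -53.4699 N (compression)
  F[0-2] = +3.2415 N (tension)
  F[1-2] = +51.0259 N (tension)
  F[1-3] = -30.5209 N (compression)
  F[2-3] = -51.7821 N (compression)
  F[2-4] = +30.6043 N (tension)
  F[3-4] = +53.6107 N (tension)
  F[3-5] = -63.2657 N (compression)
  F[4-5] = +100.8738 N (tension)
  F[4-6] = +33.9431 N (tension)
  F[5-6] = -102.6556 N (compression)
  Rx@0 = +15.0100 N
  Ry@0 = +50.2584 N
  Ry@6 = +96.8816 N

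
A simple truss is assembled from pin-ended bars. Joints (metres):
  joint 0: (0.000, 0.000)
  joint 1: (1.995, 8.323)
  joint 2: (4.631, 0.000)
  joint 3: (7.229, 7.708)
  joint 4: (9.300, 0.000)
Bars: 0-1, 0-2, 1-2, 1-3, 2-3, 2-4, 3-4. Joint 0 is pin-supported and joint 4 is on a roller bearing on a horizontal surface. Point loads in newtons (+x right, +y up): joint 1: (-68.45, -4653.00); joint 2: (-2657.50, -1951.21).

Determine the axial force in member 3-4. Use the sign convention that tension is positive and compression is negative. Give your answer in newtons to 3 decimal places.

-1976.190

N=5 nodes, M=7 members, R=3 reactions → 2N=10, M+R=10
member 0 (0-1): L=8.5588, (cx,cy)=(0.2331,0.9725)
member 1 (0-2): L=4.6310, (cx,cy)=(1.0000,0.0000)
member 2 (1-2): L=8.7305, (cx,cy)=(0.3019,-0.9533)
member 3 (1-3): L=5.2700, (cx,cy)=(0.9932,-0.1167)
member 4 (2-3): L=8.1341, (cx,cy)=(0.3194,0.9476)
member 5 (2-4): L=4.6690, (cx,cy)=(1.0000,0.0000)
member 6 (3-4): L=7.9814, (cx,cy)=(0.2595,-0.9657)
solve A·x = −loads:
  F[0-1] = -4828.7184 N (compression)
  F[0-2] = -1600.4021 N (compression)
  F[1-2] = +181.8559 N (tension)
  F[1-3] = -1119.6561 N (compression)
  F[2-3] = +1876.1107 N (tension)
  F[2-4] = +512.7802 N (tension)
  F[3-4] = -1976.1902 N (compression)
  Rx@0 = +2725.9500 N
  Ry@0 = +4695.7069 N
  Ry@4 = +1908.5031 N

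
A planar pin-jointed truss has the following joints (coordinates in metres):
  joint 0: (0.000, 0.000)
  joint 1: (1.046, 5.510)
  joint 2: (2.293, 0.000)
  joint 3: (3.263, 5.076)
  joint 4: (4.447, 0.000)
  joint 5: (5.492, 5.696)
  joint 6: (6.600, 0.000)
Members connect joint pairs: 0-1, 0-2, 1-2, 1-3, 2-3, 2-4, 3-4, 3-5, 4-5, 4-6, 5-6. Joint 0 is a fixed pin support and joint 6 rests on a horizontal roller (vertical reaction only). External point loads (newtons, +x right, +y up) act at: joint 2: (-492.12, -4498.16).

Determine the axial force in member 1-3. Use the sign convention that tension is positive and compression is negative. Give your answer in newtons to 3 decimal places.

-1302.460

N=7 nodes, M=11 members, R=3 reactions → 2N=14, M+R=14
member 0 (0-1): L=5.6084, (cx,cy)=(0.1865,0.9825)
member 1 (0-2): L=2.2930, (cx,cy)=(1.0000,0.0000)
member 2 (1-2): L=5.6493, (cx,cy)=(0.2207,-0.9753)
member 3 (1-3): L=2.2591, (cx,cy)=(0.9814,-0.1921)
member 4 (2-3): L=5.1679, (cx,cy)=(0.1877,0.9822)
member 5 (2-4): L=2.1540, (cx,cy)=(1.0000,0.0000)
member 6 (3-4): L=5.2123, (cx,cy)=(0.2272,-0.9739)
member 7 (3-5): L=2.3136, (cx,cy)=(0.9634,0.2680)
member 8 (4-5): L=5.7911, (cx,cy)=(0.1805,0.9836)
member 9 (4-6): L=2.1530, (cx,cy)=(1.0000,0.0000)
member 10 (5-6): L=5.8028, (cx,cy)=(0.1909,-0.9816)
solve A·x = −loads:
  F[0-1] = -2987.8148 N (compression)
  F[0-2] = +65.1247 N (tension)
  F[1-2] = +3266.1733 N (tension)
  F[1-3] = -1302.4599 N (compression)
  F[2-3] = +1336.3002 N (tension)
  F[2-4] = +1027.3765 N (tension)
  F[3-4] = -1782.5082 N (compression)
  F[3-5] = -646.0986 N (compression)
  F[4-5] = +1764.8823 N (tension)
  F[4-6] = +303.9939 N (tension)
  F[5-6] = -1592.0621 N (compression)
  Rx@0 = +492.1200 N
  Ry@0 = +2935.3902 N
  Ry@6 = +1562.7698 N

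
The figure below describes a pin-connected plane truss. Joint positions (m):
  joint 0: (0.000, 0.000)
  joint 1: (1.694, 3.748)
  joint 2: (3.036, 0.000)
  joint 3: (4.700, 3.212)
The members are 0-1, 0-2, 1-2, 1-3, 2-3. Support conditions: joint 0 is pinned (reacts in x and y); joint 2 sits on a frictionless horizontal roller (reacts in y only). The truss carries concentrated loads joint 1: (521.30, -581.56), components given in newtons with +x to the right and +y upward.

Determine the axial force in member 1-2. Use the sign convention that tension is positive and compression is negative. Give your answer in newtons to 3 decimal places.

N=4 nodes, M=5 members, R=3 reactions → 2N=8, M+R=8
member 0 (0-1): L=4.1130, (cx,cy)=(0.4119,0.9112)
member 1 (0-2): L=3.0360, (cx,cy)=(1.0000,0.0000)
member 2 (1-2): L=3.9810, (cx,cy)=(0.3371,-0.9415)
member 3 (1-3): L=3.0534, (cx,cy)=(0.9845,-0.1755)
member 4 (2-3): L=3.6174, (cx,cy)=(0.4600,0.8879)
solve A·x = −loads:
  F[0-1] = +424.1314 N (tension)
  F[0-2] = +346.6171 N (tension)
  F[1-2] = -1028.2321 N (compression)
  F[1-3] = +0.0000 N (tension)
  F[2-3] = -0.0000 N (compression)
  Rx@0 = -521.3000 N
  Ry@0 = -386.4884 N
  Ry@2 = +968.0484 N

-1028.232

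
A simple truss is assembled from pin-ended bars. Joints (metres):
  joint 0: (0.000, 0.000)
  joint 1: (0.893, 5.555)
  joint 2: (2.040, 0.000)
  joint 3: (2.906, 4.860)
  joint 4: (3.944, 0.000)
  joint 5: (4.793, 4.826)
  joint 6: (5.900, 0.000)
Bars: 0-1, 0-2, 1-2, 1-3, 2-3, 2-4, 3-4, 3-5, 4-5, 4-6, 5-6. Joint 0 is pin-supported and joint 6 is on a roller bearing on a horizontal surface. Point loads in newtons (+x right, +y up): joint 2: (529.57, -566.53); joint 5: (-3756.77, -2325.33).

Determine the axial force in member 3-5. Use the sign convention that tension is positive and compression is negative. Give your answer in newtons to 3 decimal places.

-2938.420

N=7 nodes, M=11 members, R=3 reactions → 2N=14, M+R=14
member 0 (0-1): L=5.6263, (cx,cy)=(0.1587,0.9873)
member 1 (0-2): L=2.0400, (cx,cy)=(1.0000,0.0000)
member 2 (1-2): L=5.6722, (cx,cy)=(0.2022,-0.9793)
member 3 (1-3): L=2.1296, (cx,cy)=(0.9452,-0.3264)
member 4 (2-3): L=4.9366, (cx,cy)=(0.1754,0.9845)
member 5 (2-4): L=1.9040, (cx,cy)=(1.0000,0.0000)
member 6 (3-4): L=4.9696, (cx,cy)=(0.2089,-0.9779)
member 7 (3-5): L=1.8873, (cx,cy)=(0.9998,-0.0180)
member 8 (4-5): L=4.9001, (cx,cy)=(0.1733,0.9849)
member 9 (4-6): L=1.9560, (cx,cy)=(1.0000,0.0000)
member 10 (5-6): L=4.9513, (cx,cy)=(0.2236,-0.9747)
solve A·x = −loads:
  F[0-1] = -3929.6633 N (compression)
  F[0-2] = -2603.4905 N (compression)
  F[1-2] = +4502.5577 N (tension)
  F[1-3] = -1623.0597 N (compression)
  F[2-3] = -3903.5438 N (compression)
  F[2-4] = -1537.7925 N (compression)
  F[3-4] = +3442.1787 N (tension)
  F[3-5] = -2938.4202 N (compression)
  F[4-5] = -3417.9500 N (compression)
  F[4-6] = -226.6277 N (compression)
  F[5-6] = +1013.6496 N (tension)
  Rx@0 = +3227.2000 N
  Ry@0 = +3879.8505 N
  Ry@6 = -987.9905 N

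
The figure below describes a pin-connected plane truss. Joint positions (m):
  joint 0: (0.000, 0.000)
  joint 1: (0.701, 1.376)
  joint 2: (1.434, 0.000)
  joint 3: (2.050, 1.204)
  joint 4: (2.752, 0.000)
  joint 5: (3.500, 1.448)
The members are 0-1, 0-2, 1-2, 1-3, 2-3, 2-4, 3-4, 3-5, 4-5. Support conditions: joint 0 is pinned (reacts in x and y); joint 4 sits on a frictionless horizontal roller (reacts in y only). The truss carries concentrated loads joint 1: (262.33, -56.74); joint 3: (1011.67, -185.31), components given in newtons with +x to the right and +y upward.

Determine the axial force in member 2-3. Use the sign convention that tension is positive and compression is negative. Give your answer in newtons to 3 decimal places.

N=6 nodes, M=9 members, R=3 reactions → 2N=12, M+R=12
member 0 (0-1): L=1.5443, (cx,cy)=(0.4539,0.8910)
member 1 (0-2): L=1.4340, (cx,cy)=(1.0000,0.0000)
member 2 (1-2): L=1.5591, (cx,cy)=(0.4702,-0.8826)
member 3 (1-3): L=1.3599, (cx,cy)=(0.9920,-0.1265)
member 4 (2-3): L=1.3524, (cx,cy)=(0.4555,0.8902)
member 5 (2-4): L=1.3180, (cx,cy)=(1.0000,0.0000)
member 6 (3-4): L=1.3937, (cx,cy)=(0.5037,-0.8639)
member 7 (3-5): L=1.4704, (cx,cy)=(0.9861,0.1659)
member 8 (4-5): L=1.6298, (cx,cy)=(0.4590,0.8885)
solve A·x = −loads:
  F[0-1] = +543.4284 N (tension)
  F[0-2] = +1027.3186 N (tension)
  F[1-2] = -655.1585 N (compression)
  F[1-3] = +294.7447 N (tension)
  F[2-3] = +649.5179 N (tension)
  F[2-4] = +423.4526 N (tension)
  F[3-4] = -840.6966 N (compression)
  F[3-5] = +0.0000 N (tension)
  F[4-5] = -0.0000 N (compression)
  Rx@0 = -1274.0000 N
  Ry@0 = -484.2134 N
  Ry@4 = +726.2634 N

649.518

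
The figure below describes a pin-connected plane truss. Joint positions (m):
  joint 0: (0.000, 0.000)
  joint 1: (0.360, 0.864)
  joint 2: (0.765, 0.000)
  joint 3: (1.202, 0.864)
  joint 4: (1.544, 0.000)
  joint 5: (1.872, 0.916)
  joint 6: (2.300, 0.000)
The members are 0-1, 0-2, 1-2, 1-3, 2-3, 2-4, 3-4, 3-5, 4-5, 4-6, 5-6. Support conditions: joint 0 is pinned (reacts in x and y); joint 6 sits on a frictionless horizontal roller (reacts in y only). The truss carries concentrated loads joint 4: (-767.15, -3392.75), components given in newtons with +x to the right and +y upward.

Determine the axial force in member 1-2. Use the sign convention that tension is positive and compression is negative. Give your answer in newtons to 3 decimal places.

1231.621

N=7 nodes, M=11 members, R=3 reactions → 2N=14, M+R=14
member 0 (0-1): L=0.9360, (cx,cy)=(0.3846,0.9231)
member 1 (0-2): L=0.7650, (cx,cy)=(1.0000,0.0000)
member 2 (1-2): L=0.9542, (cx,cy)=(0.4244,-0.9055)
member 3 (1-3): L=0.8420, (cx,cy)=(1.0000,0.0000)
member 4 (2-3): L=0.9682, (cx,cy)=(0.4513,0.8924)
member 5 (2-4): L=0.7790, (cx,cy)=(1.0000,0.0000)
member 6 (3-4): L=0.9292, (cx,cy)=(0.3680,-0.9298)
member 7 (3-5): L=0.6720, (cx,cy)=(0.9970,0.0774)
member 8 (4-5): L=0.9730, (cx,cy)=(0.3371,0.9415)
member 9 (4-6): L=0.7560, (cx,cy)=(1.0000,0.0000)
member 10 (5-6): L=1.0111, (cx,cy)=(0.4233,-0.9060)
solve A·x = −loads:
  F[0-1] = -1208.1140 N (compression)
  F[0-2] = -302.4908 N (compression)
  F[1-2] = +1231.6209 N (tension)
  F[1-3] = -987.4009 N (compression)
  F[2-3] = -1249.7110 N (compression)
  F[2-4] = +784.2956 N (tension)
  F[3-4] = +1037.9810 N (tension)
  F[3-5] = -1939.2874 N (compression)
  F[4-5] = +2578.5714 N (tension)
  F[4-6] = +1064.1911 N (tension)
  F[5-6] = -2513.9248 N (compression)
  Rx@0 = +767.1500 N
  Ry@0 = +1115.1822 N
  Ry@6 = +2277.5678 N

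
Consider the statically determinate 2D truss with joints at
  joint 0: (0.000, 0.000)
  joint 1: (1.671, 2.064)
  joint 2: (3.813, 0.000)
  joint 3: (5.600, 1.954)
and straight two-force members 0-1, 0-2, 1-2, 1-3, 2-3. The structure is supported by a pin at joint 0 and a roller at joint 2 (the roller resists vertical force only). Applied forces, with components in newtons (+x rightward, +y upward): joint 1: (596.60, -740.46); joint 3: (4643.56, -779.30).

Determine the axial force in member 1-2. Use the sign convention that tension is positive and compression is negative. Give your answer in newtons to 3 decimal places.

N=4 nodes, M=5 members, R=3 reactions → 2N=8, M+R=8
member 0 (0-1): L=2.6556, (cx,cy)=(0.6292,0.7772)
member 1 (0-2): L=3.8130, (cx,cy)=(1.0000,0.0000)
member 2 (1-2): L=2.9746, (cx,cy)=(0.7201,-0.6939)
member 3 (1-3): L=3.9305, (cx,cy)=(0.9996,-0.0280)
member 4 (2-3): L=2.6479, (cx,cy)=(0.6749,0.7379)
solve A·x = −loads:
  F[0-1] = +3411.9538 N (tension)
  F[0-2] = +3093.2538 N (tension)
  F[1-2] = -5099.6403 N (compression)
  F[1-3] = +5224.5842 N (tension)
  F[2-3] = -857.9113 N (compression)
  Rx@0 = -5240.1600 N
  Ry@0 = -2651.8338 N
  Ry@2 = +4171.5938 N

-5099.640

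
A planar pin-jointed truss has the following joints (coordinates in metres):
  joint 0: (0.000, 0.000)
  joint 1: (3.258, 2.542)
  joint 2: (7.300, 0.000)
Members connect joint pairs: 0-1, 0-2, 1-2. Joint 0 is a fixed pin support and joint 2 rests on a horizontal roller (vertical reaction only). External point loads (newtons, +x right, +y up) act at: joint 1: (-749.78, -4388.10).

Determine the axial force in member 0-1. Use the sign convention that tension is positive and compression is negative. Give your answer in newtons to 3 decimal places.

N=3 nodes, M=3 members, R=3 reactions → 2N=6, M+R=6
member 0 (0-1): L=4.1324, (cx,cy)=(0.7884,0.6151)
member 1 (0-2): L=7.3000, (cx,cy)=(1.0000,0.0000)
member 2 (1-2): L=4.7749, (cx,cy)=(0.8465,-0.5324)
solve A·x = −loads:
  F[0-1] = -4374.2008 N (compression)
  F[0-2] = +2698.8972 N (tension)
  F[1-2] = -3188.2544 N (compression)
  Rx@0 = +749.7800 N
  Ry@0 = +2690.7727 N
  Ry@2 = +1697.3273 N

-4374.201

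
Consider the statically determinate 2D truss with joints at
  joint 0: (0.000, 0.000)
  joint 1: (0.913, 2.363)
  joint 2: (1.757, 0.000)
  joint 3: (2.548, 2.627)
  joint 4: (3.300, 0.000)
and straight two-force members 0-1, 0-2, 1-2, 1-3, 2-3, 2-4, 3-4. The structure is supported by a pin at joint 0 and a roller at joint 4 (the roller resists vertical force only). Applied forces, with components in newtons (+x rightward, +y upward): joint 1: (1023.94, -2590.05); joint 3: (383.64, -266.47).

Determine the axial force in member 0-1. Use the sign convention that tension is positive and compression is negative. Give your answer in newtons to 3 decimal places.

-960.113

N=5 nodes, M=7 members, R=3 reactions → 2N=10, M+R=10
member 0 (0-1): L=2.5332, (cx,cy)=(0.3604,0.9328)
member 1 (0-2): L=1.7570, (cx,cy)=(1.0000,0.0000)
member 2 (1-2): L=2.5092, (cx,cy)=(0.3364,-0.9417)
member 3 (1-3): L=1.6562, (cx,cy)=(0.9872,0.1594)
member 4 (2-3): L=2.7435, (cx,cy)=(0.2883,0.9575)
member 5 (2-4): L=1.5430, (cx,cy)=(1.0000,0.0000)
member 6 (3-4): L=2.7325, (cx,cy)=(0.2752,-0.9614)
solve A·x = −loads:
  F[0-1] = -960.1128 N (compression)
  F[0-2] = +1753.6115 N (tension)
  F[1-2] = -1923.2753 N (compression)
  F[1-3] = -732.4205 N (compression)
  F[2-3] = +1891.5360 N (tension)
  F[2-4] = +561.3325 N (tension)
  F[3-4] = -2039.6927 N (compression)
  Rx@0 = -1407.5800 N
  Ry@0 = +895.5886 N
  Ry@4 = +1960.9314 N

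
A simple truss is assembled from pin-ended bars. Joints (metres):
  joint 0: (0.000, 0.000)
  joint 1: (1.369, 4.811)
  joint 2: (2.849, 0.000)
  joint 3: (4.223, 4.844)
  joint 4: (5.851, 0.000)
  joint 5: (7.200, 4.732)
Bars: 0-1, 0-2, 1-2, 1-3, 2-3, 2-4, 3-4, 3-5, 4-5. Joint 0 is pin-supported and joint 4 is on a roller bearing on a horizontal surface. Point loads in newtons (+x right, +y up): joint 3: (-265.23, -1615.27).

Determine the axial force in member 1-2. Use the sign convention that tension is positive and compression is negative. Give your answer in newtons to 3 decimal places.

695.185

N=6 nodes, M=9 members, R=3 reactions → 2N=12, M+R=12
member 0 (0-1): L=5.0020, (cx,cy)=(0.2737,0.9618)
member 1 (0-2): L=2.8490, (cx,cy)=(1.0000,0.0000)
member 2 (1-2): L=5.0335, (cx,cy)=(0.2940,-0.9558)
member 3 (1-3): L=2.8542, (cx,cy)=(0.9999,0.0116)
member 4 (2-3): L=5.0351, (cx,cy)=(0.2729,0.9620)
member 5 (2-4): L=3.0020, (cx,cy)=(1.0000,0.0000)
member 6 (3-4): L=5.1103, (cx,cy)=(0.3186,-0.9479)
member 7 (3-5): L=2.9791, (cx,cy)=(0.9993,-0.0376)
member 8 (4-5): L=4.9205, (cx,cy)=(0.2742,0.9617)
solve A·x = −loads:
  F[0-1] = -695.5784 N (compression)
  F[0-2] = -74.8563 N (compression)
  F[1-2] = +695.1847 N (tension)
  F[1-3] = -394.8052 N (compression)
  F[2-3] = -690.6679 N (compression)
  F[2-4] = +318.0214 N (tension)
  F[3-4] = -998.2622 N (compression)
  F[3-5] = -0.0000 N (tension)
  F[4-5] = +0.0000 N (tension)
  Rx@0 = +265.2300 N
  Ry@0 = +669.0196 N
  Ry@4 = +946.2504 N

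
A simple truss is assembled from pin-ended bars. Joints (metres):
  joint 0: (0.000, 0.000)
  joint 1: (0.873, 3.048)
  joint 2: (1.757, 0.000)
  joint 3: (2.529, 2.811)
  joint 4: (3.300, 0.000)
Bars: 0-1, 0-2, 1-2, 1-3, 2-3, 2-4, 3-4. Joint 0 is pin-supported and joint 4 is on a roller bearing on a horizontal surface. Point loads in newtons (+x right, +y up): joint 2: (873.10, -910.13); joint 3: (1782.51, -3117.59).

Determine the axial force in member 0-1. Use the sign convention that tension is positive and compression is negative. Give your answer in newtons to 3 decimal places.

379.091

N=5 nodes, M=7 members, R=3 reactions → 2N=10, M+R=10
member 0 (0-1): L=3.1706, (cx,cy)=(0.2753,0.9613)
member 1 (0-2): L=1.7570, (cx,cy)=(1.0000,0.0000)
member 2 (1-2): L=3.1736, (cx,cy)=(0.2785,-0.9604)
member 3 (1-3): L=1.6729, (cx,cy)=(0.9899,-0.1417)
member 4 (2-3): L=2.9151, (cx,cy)=(0.2648,0.9643)
member 5 (2-4): L=1.5430, (cx,cy)=(1.0000,0.0000)
member 6 (3-4): L=2.9148, (cx,cy)=(0.2645,-0.9644)
solve A·x = −loads:
  F[0-1] = +379.0910 N (tension)
  F[0-2] = +2551.2288 N (tension)
  F[1-2] = -412.1153 N (compression)
  F[1-3] = +221.4081 N (tension)
  F[2-3] = +1354.2893 N (tension)
  F[2-4] = +1204.6792 N (tension)
  F[3-4] = -4554.3713 N (compression)
  Rx@0 = -2655.6100 N
  Ry@0 = -364.4373 N
  Ry@4 = +4392.1573 N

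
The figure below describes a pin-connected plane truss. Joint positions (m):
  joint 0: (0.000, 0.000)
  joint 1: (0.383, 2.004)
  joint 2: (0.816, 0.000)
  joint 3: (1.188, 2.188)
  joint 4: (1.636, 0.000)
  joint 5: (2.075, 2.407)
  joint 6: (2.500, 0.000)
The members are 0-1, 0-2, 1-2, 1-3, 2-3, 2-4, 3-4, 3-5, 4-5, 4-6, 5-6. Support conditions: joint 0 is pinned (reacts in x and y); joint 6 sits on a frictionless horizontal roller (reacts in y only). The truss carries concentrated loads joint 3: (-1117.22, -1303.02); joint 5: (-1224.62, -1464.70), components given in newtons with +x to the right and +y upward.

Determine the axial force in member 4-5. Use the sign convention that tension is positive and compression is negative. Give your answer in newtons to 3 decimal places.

N=7 nodes, M=11 members, R=3 reactions → 2N=14, M+R=14
member 0 (0-1): L=2.0403, (cx,cy)=(0.1877,0.9822)
member 1 (0-2): L=0.8160, (cx,cy)=(1.0000,0.0000)
member 2 (1-2): L=2.0502, (cx,cy)=(0.2112,-0.9774)
member 3 (1-3): L=0.8258, (cx,cy)=(0.9749,0.2228)
member 4 (2-3): L=2.2194, (cx,cy)=(0.1676,0.9859)
member 5 (2-4): L=0.8200, (cx,cy)=(1.0000,0.0000)
member 6 (3-4): L=2.2334, (cx,cy)=(0.2006,-0.9797)
member 7 (3-5): L=0.9136, (cx,cy)=(0.9708,0.2397)
member 8 (4-5): L=2.4467, (cx,cy)=(0.1794,0.9838)
member 9 (4-6): L=0.8640, (cx,cy)=(1.0000,0.0000)
member 10 (5-6): L=2.4442, (cx,cy)=(0.1739,-0.9848)
solve A·x = −loads:
  F[0-1] = -3145.5997 N (compression)
  F[0-2] = -1751.3475 N (compression)
  F[1-2] = +2880.6279 N (tension)
  F[1-3] = -1229.7832 N (compression)
  F[2-3] = -2856.0578 N (compression)
  F[2-4] = -664.2629 N (compression)
  F[3-4] = +1601.5405 N (tension)
  F[3-5] = -908.0864 N (compression)
  F[4-5] = -1594.8712 N (compression)
  F[4-6] = -56.8478 N (compression)
  F[5-6] = +326.9392 N (tension)
  Rx@0 = +2341.8400 N
  Ry@0 = +3089.6790 N
  Ry@6 = -321.9590 N

-1594.871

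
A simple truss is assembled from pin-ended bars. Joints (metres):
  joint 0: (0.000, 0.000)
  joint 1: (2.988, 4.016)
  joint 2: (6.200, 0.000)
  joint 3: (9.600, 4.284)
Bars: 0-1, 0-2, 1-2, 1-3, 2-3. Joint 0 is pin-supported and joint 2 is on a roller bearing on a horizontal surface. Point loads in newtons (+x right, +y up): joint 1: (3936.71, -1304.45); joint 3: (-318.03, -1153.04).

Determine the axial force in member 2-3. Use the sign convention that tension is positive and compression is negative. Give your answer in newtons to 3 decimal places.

-1503.973

N=4 nodes, M=5 members, R=3 reactions → 2N=8, M+R=8
member 0 (0-1): L=5.0056, (cx,cy)=(0.5969,0.8023)
member 1 (0-2): L=6.2000, (cx,cy)=(1.0000,0.0000)
member 2 (1-2): L=5.1425, (cx,cy)=(0.6246,-0.7809)
member 3 (1-3): L=6.6174, (cx,cy)=(0.9992,0.0405)
member 4 (2-3): L=5.4692, (cx,cy)=(0.6217,0.7833)
solve A·x = −loads:
  F[0-1] = +2850.2548 N (tension)
  F[0-2] = +1917.2858 N (tension)
  F[1-2] = -4566.5093 N (compression)
  F[1-3] = +617.4333 N (tension)
  F[2-3] = -1503.9732 N (compression)
  Rx@0 = -3618.6800 N
  Ry@0 = -2286.7467 N
  Ry@2 = +4744.2367 N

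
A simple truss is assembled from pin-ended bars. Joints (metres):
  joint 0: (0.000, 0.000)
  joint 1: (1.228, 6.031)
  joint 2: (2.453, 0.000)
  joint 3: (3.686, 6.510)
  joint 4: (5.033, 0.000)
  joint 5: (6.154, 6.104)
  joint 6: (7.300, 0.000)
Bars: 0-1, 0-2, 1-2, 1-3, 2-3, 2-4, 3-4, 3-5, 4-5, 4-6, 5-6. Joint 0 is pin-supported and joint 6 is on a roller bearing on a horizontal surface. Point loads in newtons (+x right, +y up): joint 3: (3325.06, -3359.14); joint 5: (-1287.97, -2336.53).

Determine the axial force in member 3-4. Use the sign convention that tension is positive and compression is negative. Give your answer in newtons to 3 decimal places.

-2809.343

N=7 nodes, M=11 members, R=3 reactions → 2N=14, M+R=14
member 0 (0-1): L=6.1547, (cx,cy)=(0.1995,0.9799)
member 1 (0-2): L=2.4530, (cx,cy)=(1.0000,0.0000)
member 2 (1-2): L=6.1542, (cx,cy)=(0.1991,-0.9800)
member 3 (1-3): L=2.5042, (cx,cy)=(0.9815,0.1913)
member 4 (2-3): L=6.6257, (cx,cy)=(0.1861,0.9825)
member 5 (2-4): L=2.5800, (cx,cy)=(1.0000,0.0000)
member 6 (3-4): L=6.6479, (cx,cy)=(0.2026,-0.9793)
member 7 (3-5): L=2.5012, (cx,cy)=(0.9867,-0.1623)
member 8 (4-5): L=6.2061, (cx,cy)=(0.1806,0.9836)
member 9 (4-6): L=2.2670, (cx,cy)=(1.0000,0.0000)
member 10 (5-6): L=6.2106, (cx,cy)=(0.1845,-0.9828)
solve A·x = −loads:
  F[0-1] = -144.4417 N (compression)
  F[0-2] = +2065.9091 N (tension)
  F[1-2] = +133.4160 N (tension)
  F[1-3] = -56.4176 N (compression)
  F[2-3] = -133.0706 N (compression)
  F[2-4] = +2117.2293 N (tension)
  F[3-4] = -2809.3428 N (compression)
  F[3-5] = -2874.0863 N (compression)
  F[4-5] = +2797.0780 N (tension)
  F[4-6] = +1042.7647 N (tension)
  F[5-6] = -5651.1721 N (compression)
  Rx@0 = -2037.0900 N
  Ry@0 = +141.5375 N
  Ry@6 = +5554.1325 N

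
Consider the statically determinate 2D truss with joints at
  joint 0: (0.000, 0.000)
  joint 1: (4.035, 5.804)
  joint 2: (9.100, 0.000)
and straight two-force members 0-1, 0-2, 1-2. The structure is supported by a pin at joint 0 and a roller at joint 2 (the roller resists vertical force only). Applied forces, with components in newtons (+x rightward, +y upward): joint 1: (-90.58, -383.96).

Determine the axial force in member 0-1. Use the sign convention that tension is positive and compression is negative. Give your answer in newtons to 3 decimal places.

N=3 nodes, M=3 members, R=3 reactions → 2N=6, M+R=6
member 0 (0-1): L=7.0688, (cx,cy)=(0.5708,0.8211)
member 1 (0-2): L=9.1000, (cx,cy)=(1.0000,0.0000)
member 2 (1-2): L=7.7033, (cx,cy)=(0.6575,-0.7534)
solve A·x = −loads:
  F[0-1] = -330.6417 N (compression)
  F[0-2] = +98.1569 N (tension)
  F[1-2] = -149.2854 N (compression)
  Rx@0 = +90.5800 N
  Ry@0 = +271.4817 N
  Ry@2 = +112.4783 N

-330.642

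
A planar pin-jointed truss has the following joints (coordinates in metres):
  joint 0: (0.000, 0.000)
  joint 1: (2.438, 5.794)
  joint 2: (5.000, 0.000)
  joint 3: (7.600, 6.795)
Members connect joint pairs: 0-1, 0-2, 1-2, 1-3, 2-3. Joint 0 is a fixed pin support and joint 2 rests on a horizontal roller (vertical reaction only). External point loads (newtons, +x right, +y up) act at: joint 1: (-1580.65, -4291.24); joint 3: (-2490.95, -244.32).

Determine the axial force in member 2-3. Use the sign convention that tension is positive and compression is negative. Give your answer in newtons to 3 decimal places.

276.081

N=4 nodes, M=5 members, R=3 reactions → 2N=8, M+R=8
member 0 (0-1): L=6.2860, (cx,cy)=(0.3878,0.9217)
member 1 (0-2): L=5.0000, (cx,cy)=(1.0000,0.0000)
member 2 (1-2): L=6.3352, (cx,cy)=(0.4044,-0.9146)
member 3 (1-3): L=5.2582, (cx,cy)=(0.9817,0.1904)
member 4 (2-3): L=7.2754, (cx,cy)=(0.3574,0.9340)
solve A·x = −loads:
  F[0-1] = -7907.6099 N (compression)
  F[0-2] = -1004.6838 N (compression)
  F[1-2] = +2728.2891 N (tension)
  F[1-3] = -2637.8526 N (compression)
  F[2-3] = +276.0813 N (tension)
  Rx@0 = +4071.6000 N
  Ry@0 = +7288.6432 N
  Ry@2 = -2753.0832 N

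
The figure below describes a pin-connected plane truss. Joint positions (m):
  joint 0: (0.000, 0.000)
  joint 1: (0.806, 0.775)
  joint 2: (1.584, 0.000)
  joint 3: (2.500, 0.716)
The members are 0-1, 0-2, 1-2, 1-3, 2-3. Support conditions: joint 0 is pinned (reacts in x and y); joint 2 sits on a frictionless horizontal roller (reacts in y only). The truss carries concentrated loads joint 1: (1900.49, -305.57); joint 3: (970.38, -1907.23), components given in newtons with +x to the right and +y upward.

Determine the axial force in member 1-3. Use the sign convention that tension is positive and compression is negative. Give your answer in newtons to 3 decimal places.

3266.860

N=4 nodes, M=5 members, R=3 reactions → 2N=8, M+R=8
member 0 (0-1): L=1.1182, (cx,cy)=(0.7208,0.6931)
member 1 (0-2): L=1.5840, (cx,cy)=(1.0000,0.0000)
member 2 (1-2): L=1.0981, (cx,cy)=(0.7085,-0.7057)
member 3 (1-3): L=1.6950, (cx,cy)=(0.9994,-0.0348)
member 4 (2-3): L=1.1626, (cx,cy)=(0.7879,0.6158)
solve A·x = −loads:
  F[0-1] = +3349.1338 N (tension)
  F[0-2] = +456.7037 N (tension)
  F[1-2] = -3883.2964 N (compression)
  F[1-3] = +3266.8604 N (tension)
  F[2-3] = -2912.2914 N (compression)
  Rx@0 = -2870.8700 N
  Ry@0 = -2321.3138 N
  Ry@2 = +4534.1138 N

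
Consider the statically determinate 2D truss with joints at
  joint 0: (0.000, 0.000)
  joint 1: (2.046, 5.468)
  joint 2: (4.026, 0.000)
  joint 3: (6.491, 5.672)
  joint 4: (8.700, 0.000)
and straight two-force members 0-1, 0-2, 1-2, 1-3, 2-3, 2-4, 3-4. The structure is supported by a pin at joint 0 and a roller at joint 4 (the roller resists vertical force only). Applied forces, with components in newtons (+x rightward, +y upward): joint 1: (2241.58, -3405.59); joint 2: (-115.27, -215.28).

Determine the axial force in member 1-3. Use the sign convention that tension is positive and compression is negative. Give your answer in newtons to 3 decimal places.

-1943.804

N=5 nodes, M=7 members, R=3 reactions → 2N=10, M+R=10
member 0 (0-1): L=5.8382, (cx,cy)=(0.3504,0.9366)
member 1 (0-2): L=4.0260, (cx,cy)=(1.0000,0.0000)
member 2 (1-2): L=5.8154, (cx,cy)=(0.3405,-0.9403)
member 3 (1-3): L=4.4497, (cx,cy)=(0.9989,0.0458)
member 4 (2-3): L=6.1845, (cx,cy)=(0.3986,0.9171)
member 5 (2-4): L=4.6740, (cx,cy)=(1.0000,0.0000)
member 6 (3-4): L=6.0870, (cx,cy)=(0.3629,-0.9318)
solve A·x = −loads:
  F[0-1] = -1400.3046 N (compression)
  F[0-2] = +2617.0434 N (tension)
  F[1-2] = -2321.9300 N (compression)
  F[1-3] = -1943.8039 N (compression)
  F[2-3] = +2615.1950 N (tension)
  F[2-4] = +899.4000 N (tension)
  F[3-4] = -2478.3276 N (compression)
  Rx@0 = -2126.3100 N
  Ry@0 = +1311.5006 N
  Ry@4 = +2309.3694 N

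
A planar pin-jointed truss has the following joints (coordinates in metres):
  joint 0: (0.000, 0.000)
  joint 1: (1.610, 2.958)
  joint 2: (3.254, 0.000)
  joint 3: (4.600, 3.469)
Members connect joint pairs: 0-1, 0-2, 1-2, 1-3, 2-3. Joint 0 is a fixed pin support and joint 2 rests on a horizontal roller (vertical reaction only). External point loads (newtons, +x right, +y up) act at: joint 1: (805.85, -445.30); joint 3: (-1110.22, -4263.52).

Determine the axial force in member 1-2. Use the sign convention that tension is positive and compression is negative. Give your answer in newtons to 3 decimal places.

N=4 nodes, M=5 members, R=3 reactions → 2N=8, M+R=8
member 0 (0-1): L=3.3678, (cx,cy)=(0.4781,0.8783)
member 1 (0-2): L=3.2540, (cx,cy)=(1.0000,0.0000)
member 2 (1-2): L=3.3842, (cx,cy)=(0.4858,-0.8741)
member 3 (1-3): L=3.0334, (cx,cy)=(0.9857,0.1685)
member 4 (2-3): L=3.7210, (cx,cy)=(0.3617,0.9323)
solve A·x = −loads:
  F[0-1] = +1238.2379 N (tension)
  F[0-2] = -896.3237 N (compression)
  F[1-2] = -1639.7839 N (compression)
  F[1-3] = +591.1485 N (tension)
  F[2-3] = -4680.0283 N (compression)
  Rx@0 = +304.3700 N
  Ry@0 = -1087.5771 N
  Ry@2 = +5796.3971 N

-1639.784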